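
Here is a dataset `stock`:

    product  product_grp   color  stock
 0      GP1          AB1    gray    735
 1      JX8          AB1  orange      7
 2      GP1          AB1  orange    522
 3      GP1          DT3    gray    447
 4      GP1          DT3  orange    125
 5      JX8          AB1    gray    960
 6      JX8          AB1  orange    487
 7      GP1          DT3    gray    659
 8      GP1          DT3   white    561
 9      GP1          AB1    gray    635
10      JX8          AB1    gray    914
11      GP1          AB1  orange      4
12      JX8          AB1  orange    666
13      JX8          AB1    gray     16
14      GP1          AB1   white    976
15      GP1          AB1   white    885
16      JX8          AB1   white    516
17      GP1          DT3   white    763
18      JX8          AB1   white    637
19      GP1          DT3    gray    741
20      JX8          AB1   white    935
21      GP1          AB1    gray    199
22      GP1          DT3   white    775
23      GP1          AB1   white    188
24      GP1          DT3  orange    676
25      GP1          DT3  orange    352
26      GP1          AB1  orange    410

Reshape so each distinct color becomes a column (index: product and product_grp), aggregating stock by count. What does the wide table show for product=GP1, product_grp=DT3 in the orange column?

3

Rows with product=GP1, product_grp=DT3 and color=orange: stock values are 125, 676, 352.
3 rows match — count = 3.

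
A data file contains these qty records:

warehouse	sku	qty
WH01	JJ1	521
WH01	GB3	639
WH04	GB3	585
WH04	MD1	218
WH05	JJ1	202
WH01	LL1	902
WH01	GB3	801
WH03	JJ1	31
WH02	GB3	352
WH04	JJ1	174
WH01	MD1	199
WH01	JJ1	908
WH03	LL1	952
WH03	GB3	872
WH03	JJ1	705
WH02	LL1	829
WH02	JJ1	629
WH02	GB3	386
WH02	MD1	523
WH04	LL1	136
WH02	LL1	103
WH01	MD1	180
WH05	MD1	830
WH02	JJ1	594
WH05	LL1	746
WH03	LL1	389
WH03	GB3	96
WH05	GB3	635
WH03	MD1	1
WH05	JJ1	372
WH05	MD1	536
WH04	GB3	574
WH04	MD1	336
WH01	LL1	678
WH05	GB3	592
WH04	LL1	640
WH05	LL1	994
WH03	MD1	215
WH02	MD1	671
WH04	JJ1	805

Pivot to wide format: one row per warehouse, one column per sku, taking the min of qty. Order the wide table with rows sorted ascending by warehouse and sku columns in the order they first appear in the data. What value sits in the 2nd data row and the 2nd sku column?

352

With rows sorted ascending by warehouse, row 2 is warehouse=WH02. sku columns in first-appearance order: JJ1, GB3, MD1, LL1; column 2 is GB3.
Long rows with warehouse=WH02, sku=GB3: min(352, 386) = 352.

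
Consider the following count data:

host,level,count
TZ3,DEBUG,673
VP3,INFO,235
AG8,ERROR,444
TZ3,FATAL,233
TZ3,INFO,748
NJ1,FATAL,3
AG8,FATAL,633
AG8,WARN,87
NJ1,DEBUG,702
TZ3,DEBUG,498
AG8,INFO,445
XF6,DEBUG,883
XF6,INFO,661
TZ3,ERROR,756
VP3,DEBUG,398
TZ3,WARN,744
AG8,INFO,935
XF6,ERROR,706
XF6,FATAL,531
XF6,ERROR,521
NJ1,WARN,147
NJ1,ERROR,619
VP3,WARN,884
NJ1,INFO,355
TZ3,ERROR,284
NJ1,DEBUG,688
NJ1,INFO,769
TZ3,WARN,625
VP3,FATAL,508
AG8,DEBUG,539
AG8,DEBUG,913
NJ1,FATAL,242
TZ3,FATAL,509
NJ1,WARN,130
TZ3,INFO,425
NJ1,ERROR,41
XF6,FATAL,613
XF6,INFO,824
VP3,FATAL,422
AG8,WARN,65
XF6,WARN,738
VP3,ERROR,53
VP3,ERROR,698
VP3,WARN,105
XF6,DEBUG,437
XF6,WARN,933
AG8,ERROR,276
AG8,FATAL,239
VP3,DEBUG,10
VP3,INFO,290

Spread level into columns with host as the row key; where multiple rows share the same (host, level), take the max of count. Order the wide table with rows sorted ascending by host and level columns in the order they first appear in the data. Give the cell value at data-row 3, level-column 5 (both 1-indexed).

744

With rows sorted ascending by host, row 3 is host=TZ3. level columns in first-appearance order: DEBUG, INFO, ERROR, FATAL, WARN; column 5 is WARN.
Long rows with host=TZ3, level=WARN: max(744, 625) = 744.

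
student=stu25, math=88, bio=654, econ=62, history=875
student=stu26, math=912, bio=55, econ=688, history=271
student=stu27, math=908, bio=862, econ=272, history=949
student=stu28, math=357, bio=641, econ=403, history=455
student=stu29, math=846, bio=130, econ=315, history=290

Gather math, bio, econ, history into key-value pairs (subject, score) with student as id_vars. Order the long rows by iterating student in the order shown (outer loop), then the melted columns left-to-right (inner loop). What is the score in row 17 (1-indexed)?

846

20 rows total (5 × 4). Row 17: index ⌊(17-1)/4⌋ = 4 into student → stu29; (17-1) mod 4 = 0 into the melted columns → math.
So row 17 is (stu29, math, 846); score = 846.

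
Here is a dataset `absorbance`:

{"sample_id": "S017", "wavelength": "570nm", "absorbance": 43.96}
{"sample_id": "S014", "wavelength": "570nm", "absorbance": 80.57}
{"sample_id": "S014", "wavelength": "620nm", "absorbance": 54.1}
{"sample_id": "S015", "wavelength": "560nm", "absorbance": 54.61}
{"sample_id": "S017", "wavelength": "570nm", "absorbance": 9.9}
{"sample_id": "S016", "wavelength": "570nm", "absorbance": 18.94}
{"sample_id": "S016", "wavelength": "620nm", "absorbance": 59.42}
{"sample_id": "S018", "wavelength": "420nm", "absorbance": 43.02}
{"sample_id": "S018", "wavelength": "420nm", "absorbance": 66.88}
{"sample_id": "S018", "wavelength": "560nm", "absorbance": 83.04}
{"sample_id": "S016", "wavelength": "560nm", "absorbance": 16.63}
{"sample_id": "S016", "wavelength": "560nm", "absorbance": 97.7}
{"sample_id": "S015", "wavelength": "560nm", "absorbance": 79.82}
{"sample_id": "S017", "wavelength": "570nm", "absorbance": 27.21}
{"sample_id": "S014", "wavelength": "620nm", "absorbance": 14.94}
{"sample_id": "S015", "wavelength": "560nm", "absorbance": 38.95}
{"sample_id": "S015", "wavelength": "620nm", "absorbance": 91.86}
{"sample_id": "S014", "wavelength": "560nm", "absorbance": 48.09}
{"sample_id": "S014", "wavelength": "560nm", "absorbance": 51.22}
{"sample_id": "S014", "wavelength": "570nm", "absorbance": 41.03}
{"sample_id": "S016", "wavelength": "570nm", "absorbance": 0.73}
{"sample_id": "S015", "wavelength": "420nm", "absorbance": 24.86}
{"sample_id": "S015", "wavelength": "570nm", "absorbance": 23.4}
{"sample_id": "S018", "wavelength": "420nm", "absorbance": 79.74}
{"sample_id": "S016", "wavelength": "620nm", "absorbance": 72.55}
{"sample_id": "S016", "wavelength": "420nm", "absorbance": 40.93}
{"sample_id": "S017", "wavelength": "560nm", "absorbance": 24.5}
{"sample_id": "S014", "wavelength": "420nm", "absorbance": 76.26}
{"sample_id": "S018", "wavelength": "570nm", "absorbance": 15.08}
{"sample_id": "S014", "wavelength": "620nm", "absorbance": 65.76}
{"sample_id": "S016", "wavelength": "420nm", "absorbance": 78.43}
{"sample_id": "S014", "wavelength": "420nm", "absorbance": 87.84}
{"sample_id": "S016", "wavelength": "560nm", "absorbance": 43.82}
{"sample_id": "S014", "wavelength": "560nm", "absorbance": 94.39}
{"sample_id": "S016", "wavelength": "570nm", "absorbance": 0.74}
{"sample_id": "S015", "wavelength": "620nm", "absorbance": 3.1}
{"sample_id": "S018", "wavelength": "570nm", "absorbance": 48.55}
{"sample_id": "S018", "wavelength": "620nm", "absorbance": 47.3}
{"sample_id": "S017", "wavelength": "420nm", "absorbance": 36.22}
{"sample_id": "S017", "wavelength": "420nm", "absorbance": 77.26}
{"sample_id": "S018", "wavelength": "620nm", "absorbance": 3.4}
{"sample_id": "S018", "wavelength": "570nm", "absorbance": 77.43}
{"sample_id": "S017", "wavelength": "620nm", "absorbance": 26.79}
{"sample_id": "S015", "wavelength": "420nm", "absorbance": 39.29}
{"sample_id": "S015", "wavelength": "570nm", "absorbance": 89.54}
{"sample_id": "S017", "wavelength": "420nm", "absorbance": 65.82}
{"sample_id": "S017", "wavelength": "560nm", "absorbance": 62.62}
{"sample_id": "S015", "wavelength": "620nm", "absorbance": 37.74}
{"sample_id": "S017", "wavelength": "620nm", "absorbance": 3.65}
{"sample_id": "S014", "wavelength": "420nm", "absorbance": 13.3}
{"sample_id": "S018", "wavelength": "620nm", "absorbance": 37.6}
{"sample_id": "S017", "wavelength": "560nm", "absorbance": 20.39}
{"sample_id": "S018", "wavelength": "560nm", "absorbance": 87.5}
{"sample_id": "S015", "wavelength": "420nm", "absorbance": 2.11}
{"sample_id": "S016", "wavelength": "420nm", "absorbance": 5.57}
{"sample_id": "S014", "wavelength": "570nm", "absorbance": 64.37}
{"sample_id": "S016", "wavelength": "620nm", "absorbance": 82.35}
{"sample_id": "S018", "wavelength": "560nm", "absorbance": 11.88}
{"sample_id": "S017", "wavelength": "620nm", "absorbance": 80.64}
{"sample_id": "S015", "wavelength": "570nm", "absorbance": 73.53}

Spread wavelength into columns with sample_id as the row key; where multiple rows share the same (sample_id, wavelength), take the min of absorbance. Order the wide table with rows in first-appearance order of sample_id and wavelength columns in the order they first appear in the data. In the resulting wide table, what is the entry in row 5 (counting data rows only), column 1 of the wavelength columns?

15.08

With rows in first-appearance order of sample_id, row 5 is sample_id=S018. wavelength columns in first-appearance order: 570nm, 620nm, 560nm, 420nm; column 1 is 570nm.
Long rows with sample_id=S018, wavelength=570nm: min(15.08, 48.55, 77.43) = 15.08.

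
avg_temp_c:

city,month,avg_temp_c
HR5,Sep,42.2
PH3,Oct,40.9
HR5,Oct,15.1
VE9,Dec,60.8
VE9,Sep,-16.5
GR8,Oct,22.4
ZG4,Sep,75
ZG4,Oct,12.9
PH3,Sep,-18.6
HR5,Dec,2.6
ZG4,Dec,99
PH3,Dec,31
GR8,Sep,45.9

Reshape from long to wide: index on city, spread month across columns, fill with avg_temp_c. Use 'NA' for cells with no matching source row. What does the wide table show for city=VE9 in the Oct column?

No long-format row has city=VE9 and month=Oct, so the cell is NA.

NA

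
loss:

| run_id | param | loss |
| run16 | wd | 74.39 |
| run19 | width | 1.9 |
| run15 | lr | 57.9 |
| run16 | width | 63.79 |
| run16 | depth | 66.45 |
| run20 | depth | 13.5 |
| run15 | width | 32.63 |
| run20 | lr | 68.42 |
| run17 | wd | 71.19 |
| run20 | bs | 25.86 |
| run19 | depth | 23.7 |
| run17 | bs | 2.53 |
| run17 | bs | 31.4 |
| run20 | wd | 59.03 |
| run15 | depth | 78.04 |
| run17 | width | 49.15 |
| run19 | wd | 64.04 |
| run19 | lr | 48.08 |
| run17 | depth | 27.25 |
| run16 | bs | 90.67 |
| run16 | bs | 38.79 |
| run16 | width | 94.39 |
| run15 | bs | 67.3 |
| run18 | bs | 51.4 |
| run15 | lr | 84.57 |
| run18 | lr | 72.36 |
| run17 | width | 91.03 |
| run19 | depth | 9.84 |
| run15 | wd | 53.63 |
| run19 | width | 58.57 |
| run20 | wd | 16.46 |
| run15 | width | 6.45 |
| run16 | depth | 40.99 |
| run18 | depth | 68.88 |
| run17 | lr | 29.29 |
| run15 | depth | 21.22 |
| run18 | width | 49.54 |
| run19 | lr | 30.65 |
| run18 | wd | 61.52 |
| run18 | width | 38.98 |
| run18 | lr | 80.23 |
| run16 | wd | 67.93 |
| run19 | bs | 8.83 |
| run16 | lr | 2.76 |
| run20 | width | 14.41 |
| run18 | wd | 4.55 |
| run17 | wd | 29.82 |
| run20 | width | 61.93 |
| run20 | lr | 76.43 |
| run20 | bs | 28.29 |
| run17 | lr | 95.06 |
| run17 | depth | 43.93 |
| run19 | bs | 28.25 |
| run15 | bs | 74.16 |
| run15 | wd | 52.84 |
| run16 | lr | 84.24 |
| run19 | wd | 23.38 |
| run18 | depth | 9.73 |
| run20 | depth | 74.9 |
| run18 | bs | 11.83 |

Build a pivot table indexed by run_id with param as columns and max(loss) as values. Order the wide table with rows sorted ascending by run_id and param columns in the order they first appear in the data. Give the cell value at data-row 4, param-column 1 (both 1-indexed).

61.52

With rows sorted ascending by run_id, row 4 is run_id=run18. param columns in first-appearance order: wd, width, lr, depth, bs; column 1 is wd.
Long rows with run_id=run18, param=wd: max(61.52, 4.55) = 61.52.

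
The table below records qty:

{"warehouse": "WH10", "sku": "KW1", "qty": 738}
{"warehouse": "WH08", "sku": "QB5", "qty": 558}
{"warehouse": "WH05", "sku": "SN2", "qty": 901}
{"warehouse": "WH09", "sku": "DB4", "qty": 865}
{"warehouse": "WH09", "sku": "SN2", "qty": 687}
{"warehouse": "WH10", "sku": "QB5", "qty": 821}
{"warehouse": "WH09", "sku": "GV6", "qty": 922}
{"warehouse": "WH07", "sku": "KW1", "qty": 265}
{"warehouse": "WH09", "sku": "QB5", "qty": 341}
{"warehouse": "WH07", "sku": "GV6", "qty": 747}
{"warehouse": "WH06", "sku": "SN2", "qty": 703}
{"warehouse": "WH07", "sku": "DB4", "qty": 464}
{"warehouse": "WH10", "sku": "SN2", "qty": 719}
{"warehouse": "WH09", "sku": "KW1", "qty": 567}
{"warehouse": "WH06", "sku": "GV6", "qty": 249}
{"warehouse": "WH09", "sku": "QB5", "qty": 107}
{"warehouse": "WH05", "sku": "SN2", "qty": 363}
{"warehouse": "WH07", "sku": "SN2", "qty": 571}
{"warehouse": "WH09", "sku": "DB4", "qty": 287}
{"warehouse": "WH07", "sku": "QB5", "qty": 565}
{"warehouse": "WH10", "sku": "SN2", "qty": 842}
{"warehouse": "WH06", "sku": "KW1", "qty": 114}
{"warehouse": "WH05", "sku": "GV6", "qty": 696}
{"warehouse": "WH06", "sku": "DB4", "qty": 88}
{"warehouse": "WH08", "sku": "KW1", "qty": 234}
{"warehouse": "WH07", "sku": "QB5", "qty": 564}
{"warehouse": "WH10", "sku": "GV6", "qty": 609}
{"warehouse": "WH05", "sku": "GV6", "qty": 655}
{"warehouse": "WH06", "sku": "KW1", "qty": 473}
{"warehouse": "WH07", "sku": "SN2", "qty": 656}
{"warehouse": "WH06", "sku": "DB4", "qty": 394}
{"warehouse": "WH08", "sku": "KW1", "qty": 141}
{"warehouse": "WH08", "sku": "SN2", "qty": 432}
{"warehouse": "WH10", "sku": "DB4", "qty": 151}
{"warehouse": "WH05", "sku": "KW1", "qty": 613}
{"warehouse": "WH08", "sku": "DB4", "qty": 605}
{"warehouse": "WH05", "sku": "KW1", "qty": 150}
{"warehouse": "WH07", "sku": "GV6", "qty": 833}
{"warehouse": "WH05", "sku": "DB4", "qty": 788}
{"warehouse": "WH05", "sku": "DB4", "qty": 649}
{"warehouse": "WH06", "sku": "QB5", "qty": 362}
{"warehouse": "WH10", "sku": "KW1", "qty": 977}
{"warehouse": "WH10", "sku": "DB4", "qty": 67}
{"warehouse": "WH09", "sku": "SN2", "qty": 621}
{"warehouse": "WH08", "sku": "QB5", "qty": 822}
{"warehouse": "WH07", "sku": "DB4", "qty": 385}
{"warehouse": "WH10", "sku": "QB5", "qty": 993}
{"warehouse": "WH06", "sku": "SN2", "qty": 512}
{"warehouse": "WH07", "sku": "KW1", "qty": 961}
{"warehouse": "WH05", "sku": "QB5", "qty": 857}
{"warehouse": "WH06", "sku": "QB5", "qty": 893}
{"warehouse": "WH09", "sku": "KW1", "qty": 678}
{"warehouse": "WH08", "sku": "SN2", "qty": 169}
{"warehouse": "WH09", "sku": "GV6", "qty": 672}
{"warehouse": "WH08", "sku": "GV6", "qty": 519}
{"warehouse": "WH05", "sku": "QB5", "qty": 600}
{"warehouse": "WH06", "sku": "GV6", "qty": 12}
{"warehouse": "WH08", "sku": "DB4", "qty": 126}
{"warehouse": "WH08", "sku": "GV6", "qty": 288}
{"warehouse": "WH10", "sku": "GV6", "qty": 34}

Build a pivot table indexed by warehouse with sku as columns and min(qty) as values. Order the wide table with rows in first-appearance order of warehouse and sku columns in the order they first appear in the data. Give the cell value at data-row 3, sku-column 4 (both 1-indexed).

649

With rows in first-appearance order of warehouse, row 3 is warehouse=WH05. sku columns in first-appearance order: KW1, QB5, SN2, DB4, GV6; column 4 is DB4.
Long rows with warehouse=WH05, sku=DB4: min(788, 649) = 649.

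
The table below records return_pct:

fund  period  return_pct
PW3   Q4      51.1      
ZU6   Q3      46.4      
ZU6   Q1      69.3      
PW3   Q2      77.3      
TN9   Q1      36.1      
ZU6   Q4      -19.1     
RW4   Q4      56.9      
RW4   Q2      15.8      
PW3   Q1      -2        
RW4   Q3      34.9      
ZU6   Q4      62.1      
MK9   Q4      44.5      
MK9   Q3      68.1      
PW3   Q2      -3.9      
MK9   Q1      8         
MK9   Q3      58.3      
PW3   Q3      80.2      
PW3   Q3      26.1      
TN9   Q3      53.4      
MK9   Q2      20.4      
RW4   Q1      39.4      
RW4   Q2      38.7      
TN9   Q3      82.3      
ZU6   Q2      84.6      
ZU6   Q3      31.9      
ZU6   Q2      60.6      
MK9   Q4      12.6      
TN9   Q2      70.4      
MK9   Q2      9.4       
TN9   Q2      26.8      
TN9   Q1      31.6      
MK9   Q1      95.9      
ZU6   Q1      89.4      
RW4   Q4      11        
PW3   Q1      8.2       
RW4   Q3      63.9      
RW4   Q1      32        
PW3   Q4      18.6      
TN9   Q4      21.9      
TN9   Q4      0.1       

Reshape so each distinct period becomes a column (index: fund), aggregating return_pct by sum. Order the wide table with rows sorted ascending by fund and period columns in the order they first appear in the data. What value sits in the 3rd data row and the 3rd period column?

71.4

With rows sorted ascending by fund, row 3 is fund=RW4. period columns in first-appearance order: Q4, Q3, Q1, Q2; column 3 is Q1.
Long rows with fund=RW4, period=Q1: 39.4 + 32 = 71.4.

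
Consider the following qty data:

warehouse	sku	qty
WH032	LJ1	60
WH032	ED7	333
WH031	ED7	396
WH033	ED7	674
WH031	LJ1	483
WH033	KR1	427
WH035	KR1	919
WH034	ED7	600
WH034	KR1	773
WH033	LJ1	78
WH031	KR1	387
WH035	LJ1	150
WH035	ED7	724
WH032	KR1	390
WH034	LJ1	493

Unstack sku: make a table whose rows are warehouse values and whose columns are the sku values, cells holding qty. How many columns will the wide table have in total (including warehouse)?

4

1 column for warehouse plus 3 distinct sku values → 4 columns.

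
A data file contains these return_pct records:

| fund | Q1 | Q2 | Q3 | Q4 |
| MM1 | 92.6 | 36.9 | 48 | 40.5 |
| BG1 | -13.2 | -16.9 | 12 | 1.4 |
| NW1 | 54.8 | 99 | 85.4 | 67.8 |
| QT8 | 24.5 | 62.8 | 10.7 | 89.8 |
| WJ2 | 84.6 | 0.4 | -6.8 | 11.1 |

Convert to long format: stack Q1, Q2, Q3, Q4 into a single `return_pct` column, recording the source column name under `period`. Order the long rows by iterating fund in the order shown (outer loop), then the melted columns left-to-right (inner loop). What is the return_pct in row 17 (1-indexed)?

20 rows total (5 × 4). Row 17: index ⌊(17-1)/4⌋ = 4 into fund → WJ2; (17-1) mod 4 = 0 into the melted columns → Q1.
So row 17 is (WJ2, Q1, 84.6); return_pct = 84.6.

84.6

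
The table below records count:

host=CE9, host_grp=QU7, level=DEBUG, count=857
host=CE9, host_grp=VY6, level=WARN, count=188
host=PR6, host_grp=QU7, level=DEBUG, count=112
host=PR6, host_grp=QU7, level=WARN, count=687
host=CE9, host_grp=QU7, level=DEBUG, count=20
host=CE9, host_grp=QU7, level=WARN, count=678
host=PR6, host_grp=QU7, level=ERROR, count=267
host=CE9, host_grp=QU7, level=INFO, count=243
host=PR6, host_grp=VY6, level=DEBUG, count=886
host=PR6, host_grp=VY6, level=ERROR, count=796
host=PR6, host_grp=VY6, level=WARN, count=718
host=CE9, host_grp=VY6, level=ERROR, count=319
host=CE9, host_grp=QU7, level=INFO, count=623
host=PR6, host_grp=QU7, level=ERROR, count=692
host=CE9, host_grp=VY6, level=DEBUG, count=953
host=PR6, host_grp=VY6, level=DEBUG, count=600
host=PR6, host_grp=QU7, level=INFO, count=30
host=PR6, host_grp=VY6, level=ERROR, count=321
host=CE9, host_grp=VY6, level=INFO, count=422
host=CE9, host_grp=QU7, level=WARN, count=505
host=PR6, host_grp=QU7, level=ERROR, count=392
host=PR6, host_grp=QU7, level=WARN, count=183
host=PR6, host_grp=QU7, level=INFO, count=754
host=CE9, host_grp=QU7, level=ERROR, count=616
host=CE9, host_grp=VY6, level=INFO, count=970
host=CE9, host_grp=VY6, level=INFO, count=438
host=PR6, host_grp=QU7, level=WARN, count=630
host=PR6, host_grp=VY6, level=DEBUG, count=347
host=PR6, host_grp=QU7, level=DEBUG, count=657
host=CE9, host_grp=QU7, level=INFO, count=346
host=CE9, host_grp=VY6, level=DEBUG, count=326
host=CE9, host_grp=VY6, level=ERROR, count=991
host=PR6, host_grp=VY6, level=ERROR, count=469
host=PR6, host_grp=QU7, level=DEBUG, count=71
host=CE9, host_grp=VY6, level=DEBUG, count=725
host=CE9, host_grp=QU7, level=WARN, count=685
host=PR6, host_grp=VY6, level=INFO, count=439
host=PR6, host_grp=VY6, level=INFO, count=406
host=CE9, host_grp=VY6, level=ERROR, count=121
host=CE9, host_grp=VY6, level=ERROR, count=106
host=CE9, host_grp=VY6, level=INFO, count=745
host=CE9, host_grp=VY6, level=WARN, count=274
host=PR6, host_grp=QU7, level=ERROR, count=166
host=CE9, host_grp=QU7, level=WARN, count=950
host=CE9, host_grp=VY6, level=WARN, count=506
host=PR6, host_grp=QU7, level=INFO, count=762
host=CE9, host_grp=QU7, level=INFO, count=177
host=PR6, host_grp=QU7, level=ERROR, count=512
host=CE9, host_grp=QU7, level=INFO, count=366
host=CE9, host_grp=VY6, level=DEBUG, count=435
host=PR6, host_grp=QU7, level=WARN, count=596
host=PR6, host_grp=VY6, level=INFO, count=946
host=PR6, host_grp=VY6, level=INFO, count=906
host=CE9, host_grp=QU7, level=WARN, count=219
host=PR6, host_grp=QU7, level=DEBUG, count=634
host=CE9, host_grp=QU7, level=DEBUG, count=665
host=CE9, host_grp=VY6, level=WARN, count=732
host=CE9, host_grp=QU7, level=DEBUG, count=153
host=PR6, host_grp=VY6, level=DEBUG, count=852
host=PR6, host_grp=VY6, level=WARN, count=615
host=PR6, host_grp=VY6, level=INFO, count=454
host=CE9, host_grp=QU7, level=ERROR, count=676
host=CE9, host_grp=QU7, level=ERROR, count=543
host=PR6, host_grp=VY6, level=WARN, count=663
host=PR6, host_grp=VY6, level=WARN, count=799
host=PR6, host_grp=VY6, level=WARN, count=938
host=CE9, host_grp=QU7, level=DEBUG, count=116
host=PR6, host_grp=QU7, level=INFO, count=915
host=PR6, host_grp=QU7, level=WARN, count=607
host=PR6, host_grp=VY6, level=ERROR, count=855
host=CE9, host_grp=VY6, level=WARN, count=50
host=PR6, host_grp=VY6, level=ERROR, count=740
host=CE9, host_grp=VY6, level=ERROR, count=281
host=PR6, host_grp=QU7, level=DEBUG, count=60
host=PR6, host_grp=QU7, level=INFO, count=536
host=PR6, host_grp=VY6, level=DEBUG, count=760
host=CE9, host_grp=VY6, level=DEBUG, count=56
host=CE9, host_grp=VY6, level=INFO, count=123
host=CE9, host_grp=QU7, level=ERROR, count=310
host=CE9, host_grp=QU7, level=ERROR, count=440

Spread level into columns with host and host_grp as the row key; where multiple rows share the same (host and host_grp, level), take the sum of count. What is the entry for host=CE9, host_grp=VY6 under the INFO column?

Rows with host=CE9, host_grp=VY6 and level=INFO: count values are 422, 970, 438, 745, 123.
422 + 970 + 438 + 745 + 123 = 2698.

2698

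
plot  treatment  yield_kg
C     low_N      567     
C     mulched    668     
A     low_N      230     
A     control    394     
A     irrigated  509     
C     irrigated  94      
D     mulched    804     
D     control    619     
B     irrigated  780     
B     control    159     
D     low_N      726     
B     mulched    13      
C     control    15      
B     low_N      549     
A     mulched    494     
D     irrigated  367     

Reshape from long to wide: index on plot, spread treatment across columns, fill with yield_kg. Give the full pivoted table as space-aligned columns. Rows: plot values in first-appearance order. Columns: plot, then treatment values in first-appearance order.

Columns: plot plus the 4 distinct treatment values (low_N, mulched, control, irrigated).
For example, row C column low_N takes yield_kg=567 from the long row (C, low_N).

plot  low_N  mulched  control  irrigated
C     567    668      15       94       
A     230    494      394      509      
D     726    804      619      367      
B     549    13       159      780      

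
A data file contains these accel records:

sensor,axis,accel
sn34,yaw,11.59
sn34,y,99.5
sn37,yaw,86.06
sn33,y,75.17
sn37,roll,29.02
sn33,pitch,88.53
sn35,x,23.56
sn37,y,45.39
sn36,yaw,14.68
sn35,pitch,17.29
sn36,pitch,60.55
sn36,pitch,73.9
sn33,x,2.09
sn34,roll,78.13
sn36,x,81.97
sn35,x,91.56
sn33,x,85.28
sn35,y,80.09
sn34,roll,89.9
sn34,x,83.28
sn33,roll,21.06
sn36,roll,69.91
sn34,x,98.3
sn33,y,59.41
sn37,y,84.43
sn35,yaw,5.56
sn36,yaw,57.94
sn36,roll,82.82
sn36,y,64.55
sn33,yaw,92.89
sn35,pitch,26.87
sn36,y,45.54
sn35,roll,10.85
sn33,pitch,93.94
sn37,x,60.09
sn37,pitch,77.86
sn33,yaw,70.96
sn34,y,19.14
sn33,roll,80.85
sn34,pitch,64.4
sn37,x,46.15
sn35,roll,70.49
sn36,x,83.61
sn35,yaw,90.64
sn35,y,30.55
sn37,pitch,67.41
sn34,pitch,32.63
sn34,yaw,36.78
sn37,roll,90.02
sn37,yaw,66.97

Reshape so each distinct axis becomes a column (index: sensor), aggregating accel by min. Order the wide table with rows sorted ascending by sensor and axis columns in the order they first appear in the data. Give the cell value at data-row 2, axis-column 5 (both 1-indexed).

83.28

With rows sorted ascending by sensor, row 2 is sensor=sn34. axis columns in first-appearance order: yaw, y, roll, pitch, x; column 5 is x.
Long rows with sensor=sn34, axis=x: min(83.28, 98.3) = 83.28.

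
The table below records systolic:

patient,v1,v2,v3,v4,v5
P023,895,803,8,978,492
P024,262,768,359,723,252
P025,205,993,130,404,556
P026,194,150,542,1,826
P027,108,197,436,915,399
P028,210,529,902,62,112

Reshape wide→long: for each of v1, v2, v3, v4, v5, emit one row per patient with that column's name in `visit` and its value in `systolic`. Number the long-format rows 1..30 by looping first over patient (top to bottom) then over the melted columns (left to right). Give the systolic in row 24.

915

30 rows total (6 × 5). Row 24: index ⌊(24-1)/5⌋ = 4 into patient → P027; (24-1) mod 5 = 3 into the melted columns → v4.
So row 24 is (P027, v4, 915); systolic = 915.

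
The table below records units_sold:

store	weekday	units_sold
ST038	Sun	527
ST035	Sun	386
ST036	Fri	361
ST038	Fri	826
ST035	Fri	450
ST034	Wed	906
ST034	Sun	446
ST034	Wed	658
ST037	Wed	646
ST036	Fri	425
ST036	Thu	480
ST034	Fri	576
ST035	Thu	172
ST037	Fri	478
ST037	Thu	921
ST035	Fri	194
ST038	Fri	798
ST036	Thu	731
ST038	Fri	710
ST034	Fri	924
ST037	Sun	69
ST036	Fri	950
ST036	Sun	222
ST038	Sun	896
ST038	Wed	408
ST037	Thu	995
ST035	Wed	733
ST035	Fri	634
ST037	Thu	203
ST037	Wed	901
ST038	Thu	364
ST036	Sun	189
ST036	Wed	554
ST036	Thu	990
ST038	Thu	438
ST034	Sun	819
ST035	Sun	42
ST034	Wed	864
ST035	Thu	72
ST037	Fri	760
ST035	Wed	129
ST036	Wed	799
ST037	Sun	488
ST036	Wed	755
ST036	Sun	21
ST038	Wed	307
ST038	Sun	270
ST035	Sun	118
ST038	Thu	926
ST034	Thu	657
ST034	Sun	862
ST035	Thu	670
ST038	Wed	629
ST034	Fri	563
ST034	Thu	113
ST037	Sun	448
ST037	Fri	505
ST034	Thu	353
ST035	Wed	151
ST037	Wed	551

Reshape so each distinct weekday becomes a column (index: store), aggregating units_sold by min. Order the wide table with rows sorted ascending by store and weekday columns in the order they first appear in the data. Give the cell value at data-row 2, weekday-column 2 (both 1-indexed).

With rows sorted ascending by store, row 2 is store=ST035. weekday columns in first-appearance order: Sun, Fri, Wed, Thu; column 2 is Fri.
Long rows with store=ST035, weekday=Fri: min(450, 194, 634) = 194.

194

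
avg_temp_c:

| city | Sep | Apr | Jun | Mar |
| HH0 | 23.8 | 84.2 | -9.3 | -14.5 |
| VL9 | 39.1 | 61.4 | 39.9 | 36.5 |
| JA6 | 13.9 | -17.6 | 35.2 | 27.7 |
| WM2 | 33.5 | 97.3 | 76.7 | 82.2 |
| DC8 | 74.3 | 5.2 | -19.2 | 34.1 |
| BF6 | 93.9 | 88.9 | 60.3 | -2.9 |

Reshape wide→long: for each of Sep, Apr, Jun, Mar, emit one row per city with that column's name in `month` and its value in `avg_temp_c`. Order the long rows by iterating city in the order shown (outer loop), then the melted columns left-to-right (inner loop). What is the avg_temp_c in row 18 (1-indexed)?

5.2

24 rows total (6 × 4). Row 18: index ⌊(18-1)/4⌋ = 4 into city → DC8; (18-1) mod 4 = 1 into the melted columns → Apr.
So row 18 is (DC8, Apr, 5.2); avg_temp_c = 5.2.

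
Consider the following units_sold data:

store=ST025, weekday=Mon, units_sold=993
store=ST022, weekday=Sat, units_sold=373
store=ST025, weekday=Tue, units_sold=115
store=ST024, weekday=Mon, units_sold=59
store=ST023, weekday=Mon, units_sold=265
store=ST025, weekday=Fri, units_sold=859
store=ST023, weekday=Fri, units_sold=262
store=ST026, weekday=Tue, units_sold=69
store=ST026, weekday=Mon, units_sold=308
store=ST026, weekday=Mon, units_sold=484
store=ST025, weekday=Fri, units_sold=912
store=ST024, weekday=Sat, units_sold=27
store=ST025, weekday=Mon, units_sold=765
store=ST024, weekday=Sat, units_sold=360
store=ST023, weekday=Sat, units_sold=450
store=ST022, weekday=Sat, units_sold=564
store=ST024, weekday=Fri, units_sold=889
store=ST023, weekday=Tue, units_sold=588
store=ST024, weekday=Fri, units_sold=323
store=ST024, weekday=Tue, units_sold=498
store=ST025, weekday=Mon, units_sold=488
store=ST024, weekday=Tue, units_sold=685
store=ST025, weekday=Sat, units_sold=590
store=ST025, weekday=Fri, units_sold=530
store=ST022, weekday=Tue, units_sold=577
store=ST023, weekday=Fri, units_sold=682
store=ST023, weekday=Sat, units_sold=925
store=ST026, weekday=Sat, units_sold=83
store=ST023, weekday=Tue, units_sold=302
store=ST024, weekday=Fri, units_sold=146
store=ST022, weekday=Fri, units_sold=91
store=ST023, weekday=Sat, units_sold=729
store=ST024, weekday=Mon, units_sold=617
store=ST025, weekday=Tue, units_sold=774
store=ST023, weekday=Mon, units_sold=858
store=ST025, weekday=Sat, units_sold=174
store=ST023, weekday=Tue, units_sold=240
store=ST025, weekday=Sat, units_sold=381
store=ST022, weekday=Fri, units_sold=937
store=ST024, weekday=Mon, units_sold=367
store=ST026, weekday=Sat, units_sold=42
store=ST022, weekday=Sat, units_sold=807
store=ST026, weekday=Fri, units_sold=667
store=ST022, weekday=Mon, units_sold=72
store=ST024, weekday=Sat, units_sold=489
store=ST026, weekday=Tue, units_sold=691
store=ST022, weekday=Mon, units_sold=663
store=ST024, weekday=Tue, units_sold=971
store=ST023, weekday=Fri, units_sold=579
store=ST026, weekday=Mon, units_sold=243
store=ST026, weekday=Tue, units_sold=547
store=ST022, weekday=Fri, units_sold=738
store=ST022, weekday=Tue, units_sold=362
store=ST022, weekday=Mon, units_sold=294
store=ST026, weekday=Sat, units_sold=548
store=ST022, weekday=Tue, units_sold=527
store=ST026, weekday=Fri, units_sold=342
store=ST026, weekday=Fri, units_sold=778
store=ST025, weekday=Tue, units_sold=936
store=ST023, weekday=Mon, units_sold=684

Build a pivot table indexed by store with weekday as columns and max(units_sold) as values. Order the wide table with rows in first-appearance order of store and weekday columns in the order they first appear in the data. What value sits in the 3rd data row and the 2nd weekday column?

With rows in first-appearance order of store, row 3 is store=ST024. weekday columns in first-appearance order: Mon, Sat, Tue, Fri; column 2 is Sat.
Long rows with store=ST024, weekday=Sat: max(27, 360, 489) = 489.

489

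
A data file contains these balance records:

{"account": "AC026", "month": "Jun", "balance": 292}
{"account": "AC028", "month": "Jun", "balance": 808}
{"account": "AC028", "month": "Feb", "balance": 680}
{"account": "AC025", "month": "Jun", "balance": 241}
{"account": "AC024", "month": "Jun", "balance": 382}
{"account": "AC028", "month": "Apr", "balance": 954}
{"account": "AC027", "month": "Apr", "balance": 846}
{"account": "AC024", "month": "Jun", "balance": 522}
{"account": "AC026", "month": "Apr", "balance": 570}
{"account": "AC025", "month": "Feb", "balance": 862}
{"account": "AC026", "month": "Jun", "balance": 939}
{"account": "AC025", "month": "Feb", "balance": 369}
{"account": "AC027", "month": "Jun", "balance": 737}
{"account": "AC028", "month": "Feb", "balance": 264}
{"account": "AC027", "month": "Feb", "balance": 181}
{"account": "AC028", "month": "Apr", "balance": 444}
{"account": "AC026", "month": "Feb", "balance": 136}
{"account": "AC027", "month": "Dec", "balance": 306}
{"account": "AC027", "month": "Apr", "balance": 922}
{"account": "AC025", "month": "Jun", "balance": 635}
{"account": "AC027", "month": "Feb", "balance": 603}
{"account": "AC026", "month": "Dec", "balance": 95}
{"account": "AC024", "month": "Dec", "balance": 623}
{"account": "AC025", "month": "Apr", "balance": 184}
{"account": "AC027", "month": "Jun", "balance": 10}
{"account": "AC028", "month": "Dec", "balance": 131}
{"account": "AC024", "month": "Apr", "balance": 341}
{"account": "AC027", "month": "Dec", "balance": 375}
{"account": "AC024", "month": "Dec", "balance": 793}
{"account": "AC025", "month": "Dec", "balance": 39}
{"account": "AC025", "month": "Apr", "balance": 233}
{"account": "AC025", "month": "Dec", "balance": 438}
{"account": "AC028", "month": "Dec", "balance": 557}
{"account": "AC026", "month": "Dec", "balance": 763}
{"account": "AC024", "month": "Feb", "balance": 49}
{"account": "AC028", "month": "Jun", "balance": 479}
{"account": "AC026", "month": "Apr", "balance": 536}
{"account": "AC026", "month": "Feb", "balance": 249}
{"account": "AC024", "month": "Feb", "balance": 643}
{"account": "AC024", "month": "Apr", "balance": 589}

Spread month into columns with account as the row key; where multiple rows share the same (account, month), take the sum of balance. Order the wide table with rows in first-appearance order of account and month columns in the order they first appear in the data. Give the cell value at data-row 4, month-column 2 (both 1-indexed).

With rows in first-appearance order of account, row 4 is account=AC024. month columns in first-appearance order: Jun, Feb, Apr, Dec; column 2 is Feb.
Long rows with account=AC024, month=Feb: 49 + 643 = 692.

692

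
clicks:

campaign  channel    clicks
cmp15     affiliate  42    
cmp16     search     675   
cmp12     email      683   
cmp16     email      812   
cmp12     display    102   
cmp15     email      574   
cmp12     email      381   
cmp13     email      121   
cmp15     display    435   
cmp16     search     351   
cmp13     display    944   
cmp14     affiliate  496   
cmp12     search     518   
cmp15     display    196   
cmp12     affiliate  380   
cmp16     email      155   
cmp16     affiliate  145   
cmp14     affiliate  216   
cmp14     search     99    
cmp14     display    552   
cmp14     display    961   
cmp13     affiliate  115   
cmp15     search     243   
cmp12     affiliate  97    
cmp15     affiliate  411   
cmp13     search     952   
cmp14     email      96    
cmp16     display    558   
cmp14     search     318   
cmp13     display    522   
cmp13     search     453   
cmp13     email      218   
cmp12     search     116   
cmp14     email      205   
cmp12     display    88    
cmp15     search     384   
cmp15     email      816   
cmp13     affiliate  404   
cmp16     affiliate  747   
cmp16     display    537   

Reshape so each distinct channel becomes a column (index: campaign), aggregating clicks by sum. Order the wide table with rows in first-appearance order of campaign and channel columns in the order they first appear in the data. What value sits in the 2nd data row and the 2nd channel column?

With rows in first-appearance order of campaign, row 2 is campaign=cmp16. channel columns in first-appearance order: affiliate, search, email, display; column 2 is search.
Long rows with campaign=cmp16, channel=search: 675 + 351 = 1026.

1026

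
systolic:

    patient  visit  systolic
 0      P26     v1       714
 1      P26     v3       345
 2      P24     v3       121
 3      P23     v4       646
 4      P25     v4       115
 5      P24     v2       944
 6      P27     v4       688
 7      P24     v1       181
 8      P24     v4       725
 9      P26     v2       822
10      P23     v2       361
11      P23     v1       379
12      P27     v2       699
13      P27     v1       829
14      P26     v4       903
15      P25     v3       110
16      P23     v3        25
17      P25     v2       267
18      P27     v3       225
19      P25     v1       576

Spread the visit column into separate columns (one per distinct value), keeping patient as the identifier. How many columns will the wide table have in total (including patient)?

1 column for patient plus 4 distinct visit values → 5 columns.

5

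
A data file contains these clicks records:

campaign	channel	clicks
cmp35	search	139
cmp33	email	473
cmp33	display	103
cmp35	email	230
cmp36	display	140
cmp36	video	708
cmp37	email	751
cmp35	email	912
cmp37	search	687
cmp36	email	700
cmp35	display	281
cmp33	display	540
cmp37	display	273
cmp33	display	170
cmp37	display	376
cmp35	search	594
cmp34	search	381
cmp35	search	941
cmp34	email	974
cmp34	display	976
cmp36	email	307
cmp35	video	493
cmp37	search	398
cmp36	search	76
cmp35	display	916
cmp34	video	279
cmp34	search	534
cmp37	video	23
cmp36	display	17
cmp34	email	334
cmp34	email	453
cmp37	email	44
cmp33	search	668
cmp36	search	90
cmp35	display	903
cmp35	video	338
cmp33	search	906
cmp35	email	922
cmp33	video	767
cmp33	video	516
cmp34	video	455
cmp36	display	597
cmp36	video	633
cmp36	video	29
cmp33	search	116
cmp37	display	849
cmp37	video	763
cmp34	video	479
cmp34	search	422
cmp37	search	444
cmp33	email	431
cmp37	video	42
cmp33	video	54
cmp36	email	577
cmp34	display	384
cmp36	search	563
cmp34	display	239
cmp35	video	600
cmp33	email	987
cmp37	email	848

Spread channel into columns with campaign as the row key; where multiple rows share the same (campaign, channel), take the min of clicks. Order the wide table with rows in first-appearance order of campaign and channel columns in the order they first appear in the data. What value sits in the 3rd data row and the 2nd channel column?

With rows in first-appearance order of campaign, row 3 is campaign=cmp36. channel columns in first-appearance order: search, email, display, video; column 2 is email.
Long rows with campaign=cmp36, channel=email: min(700, 307, 577) = 307.

307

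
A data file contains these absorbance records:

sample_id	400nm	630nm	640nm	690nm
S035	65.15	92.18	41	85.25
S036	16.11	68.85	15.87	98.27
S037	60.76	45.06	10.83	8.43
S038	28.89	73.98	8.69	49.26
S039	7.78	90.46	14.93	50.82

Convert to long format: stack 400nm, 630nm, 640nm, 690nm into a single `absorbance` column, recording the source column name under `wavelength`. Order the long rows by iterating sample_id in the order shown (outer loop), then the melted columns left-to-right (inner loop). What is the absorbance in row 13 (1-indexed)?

20 rows total (5 × 4). Row 13: index ⌊(13-1)/4⌋ = 3 into sample_id → S038; (13-1) mod 4 = 0 into the melted columns → 400nm.
So row 13 is (S038, 400nm, 28.89); absorbance = 28.89.

28.89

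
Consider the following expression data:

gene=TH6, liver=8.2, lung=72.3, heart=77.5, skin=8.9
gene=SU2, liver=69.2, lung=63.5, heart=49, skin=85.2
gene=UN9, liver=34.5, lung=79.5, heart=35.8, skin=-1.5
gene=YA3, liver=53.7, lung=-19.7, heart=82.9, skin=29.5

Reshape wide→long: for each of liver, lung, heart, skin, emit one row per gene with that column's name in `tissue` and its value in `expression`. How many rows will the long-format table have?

16

4 gene values × 4 melted columns = 16 rows.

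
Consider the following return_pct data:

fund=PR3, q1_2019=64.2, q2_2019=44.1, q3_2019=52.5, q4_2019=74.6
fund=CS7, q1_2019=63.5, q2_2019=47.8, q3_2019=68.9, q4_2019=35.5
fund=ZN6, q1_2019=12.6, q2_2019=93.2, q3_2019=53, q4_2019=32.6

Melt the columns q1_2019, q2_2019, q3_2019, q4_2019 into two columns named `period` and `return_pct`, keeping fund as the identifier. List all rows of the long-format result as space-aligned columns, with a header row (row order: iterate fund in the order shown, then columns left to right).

Each (fund, column) pair becomes one row: 3 × 4 = 12 rows.
For example, (PR3, q1_2019) → return_pct=64.2.

fund  period   return_pct
PR3   q1_2019  64.2      
PR3   q2_2019  44.1      
PR3   q3_2019  52.5      
PR3   q4_2019  74.6      
CS7   q1_2019  63.5      
CS7   q2_2019  47.8      
CS7   q3_2019  68.9      
CS7   q4_2019  35.5      
ZN6   q1_2019  12.6      
ZN6   q2_2019  93.2      
ZN6   q3_2019  53        
ZN6   q4_2019  32.6      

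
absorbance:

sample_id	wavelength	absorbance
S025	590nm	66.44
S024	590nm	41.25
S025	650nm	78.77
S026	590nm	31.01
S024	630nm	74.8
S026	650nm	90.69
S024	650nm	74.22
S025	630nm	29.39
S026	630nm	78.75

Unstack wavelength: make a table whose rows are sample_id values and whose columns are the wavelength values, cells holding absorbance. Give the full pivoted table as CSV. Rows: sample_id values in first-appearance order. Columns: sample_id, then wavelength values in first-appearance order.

sample_id,590nm,650nm,630nm
S025,66.44,78.77,29.39
S024,41.25,74.22,74.8
S026,31.01,90.69,78.75

Columns: sample_id plus the 3 distinct wavelength values (590nm, 650nm, 630nm).
For example, row S025 column 590nm takes absorbance=66.44 from the long row (S025, 590nm).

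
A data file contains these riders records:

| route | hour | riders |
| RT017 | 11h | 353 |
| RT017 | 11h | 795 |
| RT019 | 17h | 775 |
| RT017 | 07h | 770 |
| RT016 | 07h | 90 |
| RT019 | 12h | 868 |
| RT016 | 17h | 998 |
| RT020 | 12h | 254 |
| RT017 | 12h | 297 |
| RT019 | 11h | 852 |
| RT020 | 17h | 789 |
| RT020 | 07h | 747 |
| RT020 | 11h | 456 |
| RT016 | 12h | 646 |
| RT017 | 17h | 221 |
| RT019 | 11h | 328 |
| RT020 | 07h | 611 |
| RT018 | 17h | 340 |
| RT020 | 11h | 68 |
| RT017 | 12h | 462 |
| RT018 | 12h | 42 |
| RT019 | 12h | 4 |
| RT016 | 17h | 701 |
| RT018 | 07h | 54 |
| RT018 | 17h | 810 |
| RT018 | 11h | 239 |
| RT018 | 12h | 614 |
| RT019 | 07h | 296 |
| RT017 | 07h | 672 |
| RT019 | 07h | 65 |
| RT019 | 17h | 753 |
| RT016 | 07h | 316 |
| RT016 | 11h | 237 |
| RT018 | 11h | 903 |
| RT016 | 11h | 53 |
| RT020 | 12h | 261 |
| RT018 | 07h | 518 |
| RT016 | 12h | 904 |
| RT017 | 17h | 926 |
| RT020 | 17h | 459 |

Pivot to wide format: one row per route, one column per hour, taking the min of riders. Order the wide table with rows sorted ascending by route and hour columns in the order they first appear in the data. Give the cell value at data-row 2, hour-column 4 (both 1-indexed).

297

With rows sorted ascending by route, row 2 is route=RT017. hour columns in first-appearance order: 11h, 17h, 07h, 12h; column 4 is 12h.
Long rows with route=RT017, hour=12h: min(297, 462) = 297.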